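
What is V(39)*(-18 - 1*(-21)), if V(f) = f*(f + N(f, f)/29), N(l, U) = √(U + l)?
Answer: 4563 + 117*√78/29 ≈ 4598.6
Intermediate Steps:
V(f) = f*(f + √2*√f/29) (V(f) = f*(f + √(f + f)/29) = f*(f + √(2*f)*(1/29)) = f*(f + (√2*√f)*(1/29)) = f*(f + √2*√f/29))
V(39)*(-18 - 1*(-21)) = (39² + √2*39^(3/2)/29)*(-18 - 1*(-21)) = (1521 + √2*(39*√39)/29)*(-18 + 21) = (1521 + 39*√78/29)*3 = 4563 + 117*√78/29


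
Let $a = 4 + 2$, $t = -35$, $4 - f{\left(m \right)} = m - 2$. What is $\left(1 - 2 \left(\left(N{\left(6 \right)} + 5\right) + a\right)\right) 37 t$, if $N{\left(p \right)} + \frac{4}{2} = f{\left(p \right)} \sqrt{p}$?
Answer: $22015$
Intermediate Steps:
$f{\left(m \right)} = 6 - m$ ($f{\left(m \right)} = 4 - \left(m - 2\right) = 4 - \left(-2 + m\right) = 6 - m$)
$a = 6$
$N{\left(p \right)} = -2 + \sqrt{p} \left(6 - p\right)$ ($N{\left(p \right)} = -2 + \left(6 - p\right) \sqrt{p} = -2 + \sqrt{p} \left(6 - p\right)$)
$\left(1 - 2 \left(\left(N{\left(6 \right)} + 5\right) + a\right)\right) 37 t = \left(1 - 2 \left(\left(\left(-2 + \sqrt{6} \left(6 - 6\right)\right) + 5\right) + 6\right)\right) 37 \left(-35\right) = \left(1 - 2 \left(\left(\left(-2 + \sqrt{6} \cdot 0\right) + 5\right) + 6\right)\right) 37 \left(-35\right) = \left(1 - 2 \left(\left(\left(-2 + 0\right) + 5\right) + 6\right)\right) 37 \left(-35\right) = \left(1 - 2 \left(\left(-2 + 5\right) + 6\right)\right) 37 \left(-35\right) = \left(1 - 2 \left(3 + 6\right)\right) 37 \left(-35\right) = \left(1 - 18\right) 37 \left(-35\right) = \left(-17\right) 37 \left(-35\right) = \left(-629\right) \left(-35\right) = 22015$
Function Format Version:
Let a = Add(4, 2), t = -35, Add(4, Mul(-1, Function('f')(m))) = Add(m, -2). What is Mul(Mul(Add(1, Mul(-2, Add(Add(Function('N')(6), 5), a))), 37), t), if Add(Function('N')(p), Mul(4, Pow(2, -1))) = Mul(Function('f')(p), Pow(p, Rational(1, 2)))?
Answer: 22015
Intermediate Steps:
Function('f')(m) = Add(6, Mul(-1, m)) (Function('f')(m) = Add(4, Mul(-1, Add(m, -2))) = Add(4, Mul(-1, Add(-2, m))) = Add(4, Add(2, Mul(-1, m))) = Add(6, Mul(-1, m)))
a = 6
Function('N')(p) = Add(-2, Mul(Pow(p, Rational(1, 2)), Add(6, Mul(-1, p)))) (Function('N')(p) = Add(-2, Mul(Add(6, Mul(-1, p)), Pow(p, Rational(1, 2)))) = Add(-2, Mul(Pow(p, Rational(1, 2)), Add(6, Mul(-1, p)))))
Mul(Mul(Add(1, Mul(-2, Add(Add(Function('N')(6), 5), a))), 37), t) = Mul(Mul(Add(1, Mul(-2, Add(Add(Add(-2, Mul(Pow(6, Rational(1, 2)), Add(6, Mul(-1, 6)))), 5), 6))), 37), -35) = Mul(Mul(Add(1, Mul(-2, Add(Add(Add(-2, Mul(Pow(6, Rational(1, 2)), Add(6, -6))), 5), 6))), 37), -35) = Mul(Mul(Add(1, Mul(-2, Add(Add(Add(-2, Mul(Pow(6, Rational(1, 2)), 0)), 5), 6))), 37), -35) = Mul(Mul(Add(1, Mul(-2, Add(Add(Add(-2, 0), 5), 6))), 37), -35) = Mul(Mul(Add(1, Mul(-2, Add(Add(-2, 5), 6))), 37), -35) = Mul(Mul(Add(1, Mul(-2, Add(3, 6))), 37), -35) = Mul(Mul(Add(1, Mul(-2, 9)), 37), -35) = Mul(Mul(Add(1, -18), 37), -35) = Mul(Mul(-17, 37), -35) = Mul(-629, -35) = 22015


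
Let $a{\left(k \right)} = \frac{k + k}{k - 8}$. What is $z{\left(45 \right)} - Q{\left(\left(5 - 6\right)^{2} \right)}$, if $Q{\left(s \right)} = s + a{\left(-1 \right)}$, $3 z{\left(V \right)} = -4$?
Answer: $- \frac{23}{9} \approx -2.5556$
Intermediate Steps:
$a{\left(k \right)} = \frac{2 k}{-8 + k}$
$z{\left(V \right)} = - \frac{4}{3}$ ($z{\left(V \right)} = \frac{1}{3} \left(-4\right) = - \frac{4}{3}$)
$Q{\left(s \right)} = \frac{2}{9} + s$ ($Q{\left(s \right)} = s + 2 \left(-1\right) \frac{1}{-8 - 1} = s + 2 \left(-1\right) \frac{1}{-9} = s + 2 \left(-1\right) \left(- \frac{1}{9}\right) = s + \frac{2}{9} = \frac{2}{9} + s$)
$z{\left(45 \right)} - Q{\left(\left(5 - 6\right)^{2} \right)} = - \frac{4}{3} - \left(\frac{2}{9} + \left(5 - 6\right)^{2}\right) = - \frac{4}{3} - \left(\frac{2}{9} + \left(-1\right)^{2}\right) = - \frac{4}{3} - \left(\frac{2}{9} + 1\right) = - \frac{4}{3} - \frac{11}{9} = - \frac{23}{9}$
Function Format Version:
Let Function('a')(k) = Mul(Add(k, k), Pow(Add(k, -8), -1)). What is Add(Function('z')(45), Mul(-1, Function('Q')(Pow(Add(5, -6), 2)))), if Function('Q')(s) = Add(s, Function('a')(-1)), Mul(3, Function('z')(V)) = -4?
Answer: Rational(-23, 9) ≈ -2.5556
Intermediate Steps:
Function('a')(k) = Mul(2, k, Pow(Add(-8, k), -1)) (Function('a')(k) = Mul(Mul(2, k), Pow(Add(-8, k), -1)) = Mul(2, k, Pow(Add(-8, k), -1)))
Function('z')(V) = Rational(-4, 3) (Function('z')(V) = Mul(Rational(1, 3), -4) = Rational(-4, 3))
Function('Q')(s) = Add(Rational(2, 9), s) (Function('Q')(s) = Add(s, Mul(2, -1, Pow(Add(-8, -1), -1))) = Add(s, Mul(2, -1, Pow(-9, -1))) = Add(s, Mul(2, -1, Rational(-1, 9))) = Add(s, Rational(2, 9)) = Add(Rational(2, 9), s))
Add(Function('z')(45), Mul(-1, Function('Q')(Pow(Add(5, -6), 2)))) = Add(Rational(-4, 3), Mul(-1, Add(Rational(2, 9), Pow(Add(5, -6), 2)))) = Add(Rational(-4, 3), Mul(-1, Add(Rational(2, 9), Pow(-1, 2)))) = Add(Rational(-4, 3), Mul(-1, Add(Rational(2, 9), 1))) = Add(Rational(-4, 3), Mul(-1, Rational(11, 9))) = Add(Rational(-4, 3), Rational(-11, 9)) = Rational(-23, 9)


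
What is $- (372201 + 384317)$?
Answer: $-756518$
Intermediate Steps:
$- (372201 + 384317) = \left(-1\right) 756518 = -756518$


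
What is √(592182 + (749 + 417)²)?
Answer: √1951738 ≈ 1397.0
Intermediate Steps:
√(592182 + (749 + 417)²) = √(592182 + 1166²) = √(592182 + 1359556) = √1951738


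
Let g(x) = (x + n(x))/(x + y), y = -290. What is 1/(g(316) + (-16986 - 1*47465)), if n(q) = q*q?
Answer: -13/787777 ≈ -1.6502e-5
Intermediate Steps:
n(q) = q**2
g(x) = (x + x**2)/(-290 + x) (g(x) = (x + x**2)/(x - 290) = (x + x**2)/(-290 + x))
1/(g(316) + (-16986 - 1*47465)) = 1/(316*(1 + 316)/(-290 + 316) + (-16986 - 1*47465)) = 1/(316*317/26 + (-16986 - 47465)) = 1/(316*(1/26)*317 - 64451) = 1/(50086/13 - 64451) = 1/(-787777/13) = -13/787777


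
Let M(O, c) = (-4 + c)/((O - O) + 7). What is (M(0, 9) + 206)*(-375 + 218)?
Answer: -227179/7 ≈ -32454.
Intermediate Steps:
M(O, c) = -4/7 + c/7 (M(O, c) = (-4 + c)/(0 + 7) = (-4 + c)/7 = (-4 + c)*(⅐) = -4/7 + c/7)
(M(0, 9) + 206)*(-375 + 218) = ((-4/7 + (⅐)*9) + 206)*(-375 + 218) = ((-4/7 + 9/7) + 206)*(-157) = (5/7 + 206)*(-157) = (1447/7)*(-157) = -227179/7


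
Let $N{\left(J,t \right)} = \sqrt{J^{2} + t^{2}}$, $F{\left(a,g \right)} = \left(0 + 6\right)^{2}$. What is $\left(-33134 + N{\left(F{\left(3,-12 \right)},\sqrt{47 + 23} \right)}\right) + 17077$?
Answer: $-16057 + \sqrt{1366} \approx -16020.0$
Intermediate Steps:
$F{\left(a,g \right)} = 36$ ($F{\left(a,g \right)} = 6^{2} = 36$)
$\left(-33134 + N{\left(F{\left(3,-12 \right)},\sqrt{47 + 23} \right)}\right) + 17077 = \left(-33134 + \sqrt{36^{2} + \left(\sqrt{47 + 23}\right)^{2}}\right) + 17077 = \left(-33134 + \sqrt{1296 + \left(\sqrt{70}\right)^{2}}\right) + 17077 = \left(-33134 + \sqrt{1296 + 70}\right) + 17077 = \left(-33134 + \sqrt{1366}\right) + 17077 = -16057 + \sqrt{1366}$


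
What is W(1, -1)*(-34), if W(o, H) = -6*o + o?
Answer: 170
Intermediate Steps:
W(o, H) = -5*o
W(1, -1)*(-34) = -5*1*(-34) = -5*(-34) = 170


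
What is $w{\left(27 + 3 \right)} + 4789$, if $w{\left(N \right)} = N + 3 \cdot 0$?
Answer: $4819$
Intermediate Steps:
$w{\left(N \right)} = N$ ($w{\left(N \right)} = N + 0 = N$)
$w{\left(27 + 3 \right)} + 4789 = \left(27 + 3\right) + 4789 = 30 + 4789 = 4819$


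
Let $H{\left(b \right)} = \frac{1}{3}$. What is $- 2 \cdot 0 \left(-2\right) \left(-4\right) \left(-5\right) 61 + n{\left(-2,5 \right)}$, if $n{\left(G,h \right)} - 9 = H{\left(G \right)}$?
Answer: $\frac{28}{3} \approx 9.3333$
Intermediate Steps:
$H{\left(b \right)} = \frac{1}{3}$
$n{\left(G,h \right)} = \frac{28}{3}$ ($n{\left(G,h \right)} = 9 + \frac{1}{3} = \frac{28}{3}$)
$- 2 \cdot 0 \left(-2\right) \left(-4\right) \left(-5\right) 61 + n{\left(-2,5 \right)} = - 2 \cdot 0 \left(-2\right) \left(-4\right) \left(-5\right) 61 + \frac{28}{3} = - 2 \cdot 0 \left(-4\right) \left(-5\right) 61 + \frac{28}{3} = \left(-2\right) 0 \left(-5\right) 61 + \frac{28}{3} = 0 \left(-5\right) 61 + \frac{28}{3} = 0 \cdot 61 + \frac{28}{3} = 0 + \frac{28}{3} = \frac{28}{3}$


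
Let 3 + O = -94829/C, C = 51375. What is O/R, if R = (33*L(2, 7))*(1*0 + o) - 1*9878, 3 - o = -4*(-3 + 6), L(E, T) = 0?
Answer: 124477/253741125 ≈ 0.00049057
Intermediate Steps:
o = 15 (o = 3 - (-4)*(-3 + 6) = 3 - (-4)*3 = 3 - 1*(-12) = 3 + 12 = 15)
O = -248954/51375 (O = -3 - 94829/51375 = -248954/51375 ≈ -4.8458)
R = -9878 (R = (33*0)*(1*0 + 15) - 1*9878 = 0*(0 + 15) - 9878 = 0*15 - 9878 = 0 - 9878 = -9878)
O/R = -248954/51375/(-9878) = -248954/51375*(-1/9878) = 124477/253741125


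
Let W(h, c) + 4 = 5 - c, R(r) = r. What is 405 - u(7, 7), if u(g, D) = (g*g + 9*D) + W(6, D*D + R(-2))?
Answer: 339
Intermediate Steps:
W(h, c) = 1 - c (W(h, c) = -4 + (5 - c) = 1 - c)
u(g, D) = 3 + g² - D² + 9*D (u(g, D) = (g*g + 9*D) + (1 - (D*D - 2)) = (g² + 9*D) + (1 - (D² - 2)) = (g² + 9*D) + (1 - (-2 + D²)) = (g² + 9*D) + (1 + (2 - D²)) = (g² + 9*D) + (3 - D²) = 3 + g² - D² + 9*D)
405 - u(7, 7) = 405 - (3 + 7² - 1*7² + 9*7) = 405 - (3 + 49 - 1*49 + 63) = 405 - (3 + 49 - 49 + 63) = 405 - 1*66 = 405 - 66 = 339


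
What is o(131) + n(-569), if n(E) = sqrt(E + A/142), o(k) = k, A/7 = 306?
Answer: 131 + 4*I*sqrt(174518)/71 ≈ 131.0 + 23.535*I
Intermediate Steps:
A = 2142 (A = 7*306 = 2142)
n(E) = sqrt(1071/71 + E) (n(E) = sqrt(E + 2142/142) = sqrt(E + 2142*(1/142)) = sqrt(E + 1071/71) = sqrt(1071/71 + E))
o(131) + n(-569) = 131 + sqrt(76041 + 5041*(-569))/71 = 131 + sqrt(76041 - 2868329)/71 = 131 + sqrt(-2792288)/71 = 131 + (4*I*sqrt(174518))/71 = 131 + 4*I*sqrt(174518)/71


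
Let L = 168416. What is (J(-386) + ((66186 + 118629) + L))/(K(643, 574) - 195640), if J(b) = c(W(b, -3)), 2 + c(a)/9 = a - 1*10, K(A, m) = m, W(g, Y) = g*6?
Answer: -332279/195066 ≈ -1.7034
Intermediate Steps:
W(g, Y) = 6*g
c(a) = -108 + 9*a (c(a) = -18 + 9*(a - 1*10) = -18 + 9*(a - 10) = -18 + 9*(-10 + a) = -18 + (-90 + 9*a) = -108 + 9*a)
J(b) = -108 + 54*b (J(b) = -108 + 9*(6*b) = -108 + 54*b)
(J(-386) + ((66186 + 118629) + L))/(K(643, 574) - 195640) = ((-108 + 54*(-386)) + ((66186 + 118629) + 168416))/(574 - 195640) = ((-108 - 20844) + (184815 + 168416))/(-195066) = (-20952 + 353231)*(-1/195066) = 332279*(-1/195066) = -332279/195066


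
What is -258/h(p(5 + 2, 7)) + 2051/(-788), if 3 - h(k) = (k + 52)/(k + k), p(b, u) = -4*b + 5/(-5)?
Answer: -61907/788 ≈ -78.562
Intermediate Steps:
p(b, u) = -1 - 4*b (p(b, u) = -4*b + 5*(-1/5) = -4*b - 1 = -1 - 4*b)
h(k) = 3 - (52 + k)/(2*k) (h(k) = 3 - (k + 52)/(k + k) = 3 - (52 + k)/(2*k))
-258/h(p(5 + 2, 7)) + 2051/(-788) = -258/(5/2 - 26/(-1 - 4*(5 + 2))) + 2051/(-788) = -258/(5/2 - 26/(-1 - 4*7)) + 2051*(-1/788) = -258/(5/2 - 26/(-1 - 28)) - 2051/788 = -258/(5/2 - 26/(-29)) - 2051/788 = -258/(5/2 - 26*(-1/29)) - 2051/788 = -258/(5/2 + 26/29) - 2051/788 = -258/197/58 - 2051/788 = -258*58/197 - 2051/788 = -14964/197 - 2051/788 = -61907/788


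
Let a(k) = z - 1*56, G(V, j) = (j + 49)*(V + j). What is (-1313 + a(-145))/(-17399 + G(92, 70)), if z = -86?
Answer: -1455/1879 ≈ -0.77435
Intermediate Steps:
G(V, j) = (49 + j)*(V + j)
a(k) = -142 (a(k) = -86 - 1*56 = -86 - 56 = -142)
(-1313 + a(-145))/(-17399 + G(92, 70)) = (-1313 - 142)/(-17399 + (70**2 + 49*92 + 49*70 + 92*70)) = -1455/(-17399 + (4900 + 4508 + 3430 + 6440)) = -1455/(-17399 + 19278) = -1455/1879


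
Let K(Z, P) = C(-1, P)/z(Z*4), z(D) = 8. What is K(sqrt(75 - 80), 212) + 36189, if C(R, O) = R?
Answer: 289511/8 ≈ 36189.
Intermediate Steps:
K(Z, P) = -1/8
K(sqrt(75 - 80), 212) + 36189 = -1/8 + 36189 = 289511/8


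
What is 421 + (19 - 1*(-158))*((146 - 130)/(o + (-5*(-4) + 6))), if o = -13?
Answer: 8305/13 ≈ 638.85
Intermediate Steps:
421 + (19 - 1*(-158))*((146 - 130)/(o + (-5*(-4) + 6))) = 421 + (19 - 1*(-158))*((146 - 130)/(-13 + (-5*(-4) + 6))) = 421 + (19 + 158)*(16/(-13 + (20 + 6))) = 421 + 177*(16/(-13 + 26)) = 421 + 177*(16/13) = 421 + 2832/13 = 8305/13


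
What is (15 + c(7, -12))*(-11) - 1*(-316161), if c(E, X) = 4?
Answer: 315952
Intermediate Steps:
(15 + c(7, -12))*(-11) - 1*(-316161) = (15 + 4)*(-11) - 1*(-316161) = 19*(-11) + 316161 = -209 + 316161 = 315952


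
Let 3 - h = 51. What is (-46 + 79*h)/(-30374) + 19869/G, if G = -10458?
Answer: -93893867/52941882 ≈ -1.7735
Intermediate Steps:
h = -48 (h = 3 - 1*51 = 3 - 51 = -48)
(-46 + 79*h)/(-30374) + 19869/G = (-46 + 79*(-48))/(-30374) + 19869/(-10458) = (-46 - 3792)*(-1/30374) + 19869*(-1/10458) = -3838*(-1/30374) - 6623/3486 = 1919/15187 - 6623/3486 = -93893867/52941882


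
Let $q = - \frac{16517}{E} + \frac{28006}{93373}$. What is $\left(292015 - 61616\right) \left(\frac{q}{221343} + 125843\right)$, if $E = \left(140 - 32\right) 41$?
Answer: $\frac{2653410048022261181755517}{91515512609892} \approx 2.8994 \cdot 10^{10}$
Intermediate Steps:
$E = 4428$ ($E = 108 \cdot 41 = 4428$)
$q = - \frac{1418231273}{413455644}$ ($q = - \frac{16517}{4428} + \frac{28006}{93373} = - \frac{1418231273}{413455644} \approx -3.4302$)
$\left(292015 - 61616\right) \left(\frac{q}{221343} + 125843\right) = \left(292015 - 61616\right) \left(- \frac{1418231273}{413455644 \cdot 221343} + 125843\right) = \left(292015 + \left(-191826 + 130210\right)\right) \left(\left(- \frac{1418231273}{413455644}\right) \frac{1}{221343} + 125843\right) = \left(292015 - 61616\right) \left(- \frac{1418231273}{91515512609892} + 125843\right) = 230399 \cdot \frac{11516586651948407683}{91515512609892} = \frac{2653410048022261181755517}{91515512609892}$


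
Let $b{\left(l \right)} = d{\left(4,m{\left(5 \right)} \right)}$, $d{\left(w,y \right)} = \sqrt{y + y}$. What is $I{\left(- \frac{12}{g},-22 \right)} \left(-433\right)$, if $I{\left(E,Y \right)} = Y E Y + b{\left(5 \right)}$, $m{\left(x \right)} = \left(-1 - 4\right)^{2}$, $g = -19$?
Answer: $- \frac{2514864}{19} - 2165 \sqrt{2} \approx -1.3542 \cdot 10^{5}$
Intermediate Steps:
$m{\left(x \right)} = 25$ ($m{\left(x \right)} = \left(-5\right)^{2} = 25$)
$d{\left(w,y \right)} = \sqrt{2} \sqrt{y}$ ($d{\left(w,y \right)} = \sqrt{2 y} = \sqrt{2} \sqrt{y}$)
$b{\left(l \right)} = 5 \sqrt{2}$ ($b{\left(l \right)} = \sqrt{2} \sqrt{25} = \sqrt{2} \cdot 5 = 5 \sqrt{2}$)
$I{\left(E,Y \right)} = 5 \sqrt{2} + E Y^{2}$ ($I{\left(E,Y \right)} = Y E Y + 5 \sqrt{2} = E Y Y + 5 \sqrt{2} = E Y^{2} + 5 \sqrt{2} = 5 \sqrt{2} + E Y^{2}$)
$I{\left(- \frac{12}{g},-22 \right)} \left(-433\right) = \left(5 \sqrt{2} + - \frac{12}{-19} \left(-22\right)^{2}\right) \left(-433\right) = \left(5 \sqrt{2} + \left(-12\right) \left(- \frac{1}{19}\right) 484\right) \left(-433\right) = \left(5 \sqrt{2} + \frac{12}{19} \cdot 484\right) \left(-433\right) = \left(5 \sqrt{2} + \frac{5808}{19}\right) \left(-433\right) = \left(\frac{5808}{19} + 5 \sqrt{2}\right) \left(-433\right) = - \frac{2514864}{19} - 2165 \sqrt{2}$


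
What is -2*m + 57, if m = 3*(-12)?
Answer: 129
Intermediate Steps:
m = -36
-2*m + 57 = -2*(-36) + 57 = 72 + 57 = 129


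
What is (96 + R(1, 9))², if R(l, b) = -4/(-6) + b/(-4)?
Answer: 1283689/144 ≈ 8914.5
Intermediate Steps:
R(l, b) = ⅔ - b/4 (R(l, b) = -4*(-⅙) + b*(-¼) = ⅔ - b/4)
(96 + R(1, 9))² = (96 + (⅔ - ¼*9))² = (96 + (⅔ - 9/4))² = (96 - 19/12)² = (1133/12)² = 1283689/144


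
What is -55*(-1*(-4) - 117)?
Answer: 6215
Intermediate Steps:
-55*(-1*(-4) - 117) = -55*(4 - 117) = -55*(-113) = 6215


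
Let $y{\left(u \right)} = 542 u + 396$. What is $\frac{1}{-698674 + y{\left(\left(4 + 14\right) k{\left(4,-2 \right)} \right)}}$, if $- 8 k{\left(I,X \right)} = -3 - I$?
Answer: $- \frac{2}{1379483} \approx -1.4498 \cdot 10^{-6}$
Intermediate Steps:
$k{\left(I,X \right)} = \frac{3}{8} + \frac{I}{8}$ ($k{\left(I,X \right)} = - \frac{-3 - I}{8} = \frac{3}{8} + \frac{I}{8}$)
$y{\left(u \right)} = 396 + 542 u$
$\frac{1}{-698674 + y{\left(\left(4 + 14\right) k{\left(4,-2 \right)} \right)}} = \frac{1}{-698674 + \left(396 + 542 \left(4 + 14\right) \left(\frac{3}{8} + \frac{1}{8} \cdot 4\right)\right)} = \frac{1}{-698674 + \left(396 + 542 \cdot 18 \left(\frac{3}{8} + \frac{1}{2}\right)\right)} = \frac{1}{-698674 + \left(396 + 542 \cdot 18 \cdot \frac{7}{8}\right)} = \frac{1}{-698674 + \left(396 + 542 \cdot \frac{63}{4}\right)} = \frac{1}{-698674 + \left(396 + \frac{17073}{2}\right)} = \frac{1}{-698674 + \frac{17865}{2}} = \frac{1}{- \frac{1379483}{2}} = - \frac{2}{1379483}$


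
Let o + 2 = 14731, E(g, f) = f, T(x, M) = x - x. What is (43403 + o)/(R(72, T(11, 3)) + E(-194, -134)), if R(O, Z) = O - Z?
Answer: -29066/31 ≈ -937.61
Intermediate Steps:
T(x, M) = 0
o = 14729 (o = -2 + 14731 = 14729)
(43403 + o)/(R(72, T(11, 3)) + E(-194, -134)) = (43403 + 14729)/((72 - 1*0) - 134) = 58132/((72 + 0) - 134) = 58132/(72 - 134) = 58132/(-62) = 58132*(-1/62) = -29066/31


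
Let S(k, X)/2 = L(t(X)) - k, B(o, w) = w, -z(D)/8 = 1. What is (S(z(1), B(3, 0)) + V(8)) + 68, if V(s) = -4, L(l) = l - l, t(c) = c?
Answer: 80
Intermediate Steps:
z(D) = -8 (z(D) = -8*1 = -8)
L(l) = 0
S(k, X) = -2*k (S(k, X) = 2*(0 - k) = 2*(-k) = -2*k)
(S(z(1), B(3, 0)) + V(8)) + 68 = (-2*(-8) - 4) + 68 = (16 - 4) + 68 = 12 + 68 = 80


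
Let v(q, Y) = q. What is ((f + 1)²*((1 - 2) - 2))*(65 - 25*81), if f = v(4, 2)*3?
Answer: 993720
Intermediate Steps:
f = 12 (f = 4*3 = 12)
((f + 1)²*((1 - 2) - 2))*(65 - 25*81) = ((12 + 1)²*((1 - 2) - 2))*(65 - 25*81) = (13²*(-1 - 2))*(65 - 2025) = (169*(-3))*(-1960) = -507*(-1960) = 993720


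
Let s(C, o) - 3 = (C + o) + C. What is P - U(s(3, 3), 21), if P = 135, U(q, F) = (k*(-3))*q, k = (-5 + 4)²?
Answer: 171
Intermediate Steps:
s(C, o) = 3 + o + 2*C (s(C, o) = 3 + ((C + o) + C) = 3 + (o + 2*C) = 3 + o + 2*C)
k = 1 (k = (-1)² = 1)
U(q, F) = -3*q (U(q, F) = (1*(-3))*q = -3*q)
P - U(s(3, 3), 21) = 135 - (-3)*(3 + 3 + 2*3) = 135 - (-3)*(3 + 3 + 6) = 135 - (-3)*12 = 135 - 1*(-36) = 135 + 36 = 171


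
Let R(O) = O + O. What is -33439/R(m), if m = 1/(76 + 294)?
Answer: -6186215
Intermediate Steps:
m = 1/370 ≈ 0.0027027
R(O) = 2*O
-33439/R(m) = -33439/(2*(1/370)) = -33439/1/185 = -33439*185 = -6186215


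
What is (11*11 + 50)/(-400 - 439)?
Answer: -171/839 ≈ -0.20381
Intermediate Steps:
(11*11 + 50)/(-400 - 439) = (121 + 50)/(-839) = 171*(-1/839) = -171/839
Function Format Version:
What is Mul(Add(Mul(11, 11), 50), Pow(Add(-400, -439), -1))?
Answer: Rational(-171, 839) ≈ -0.20381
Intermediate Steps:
Mul(Add(Mul(11, 11), 50), Pow(Add(-400, -439), -1)) = Mul(Add(121, 50), Pow(-839, -1)) = Mul(171, Rational(-1, 839)) = Rational(-171, 839)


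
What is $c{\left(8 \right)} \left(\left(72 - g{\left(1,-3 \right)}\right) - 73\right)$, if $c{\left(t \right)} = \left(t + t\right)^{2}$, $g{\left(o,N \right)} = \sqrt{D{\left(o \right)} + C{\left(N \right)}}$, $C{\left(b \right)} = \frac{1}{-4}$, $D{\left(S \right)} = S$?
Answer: $-256 - 128 \sqrt{3} \approx -477.7$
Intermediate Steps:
$C{\left(b \right)} = - \frac{1}{4}$
$g{\left(o,N \right)} = \sqrt{- \frac{1}{4} + o}$ ($g{\left(o,N \right)} = \sqrt{o - \frac{1}{4}} = \sqrt{- \frac{1}{4} + o}$)
$c{\left(t \right)} = 4 t^{2}$ ($c{\left(t \right)} = \left(2 t\right)^{2} = 4 t^{2}$)
$c{\left(8 \right)} \left(\left(72 - g{\left(1,-3 \right)}\right) - 73\right) = 4 \cdot 8^{2} \left(\left(72 - \frac{\sqrt{-1 + 4 \cdot 1}}{2}\right) - 73\right) = 4 \cdot 64 \left(\left(72 - \frac{\sqrt{-1 + 4}}{2}\right) - 73\right) = 256 \left(\left(72 - \frac{\sqrt{3}}{2}\right) - 73\right) = 256 \left(-1 - \frac{\sqrt{3}}{2}\right) = -256 - 128 \sqrt{3}$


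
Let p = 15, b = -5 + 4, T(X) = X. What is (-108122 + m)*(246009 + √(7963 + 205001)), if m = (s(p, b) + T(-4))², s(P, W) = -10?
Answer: -26550767334 - 215852*√53241 ≈ -2.6601e+10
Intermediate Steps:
b = -1
m = 196 (m = (-10 - 4)² = (-14)² = 196)
(-108122 + m)*(246009 + √(7963 + 205001)) = (-108122 + 196)*(246009 + √(7963 + 205001)) = -107926*(246009 + √212964) = -107926*(246009 + 2*√53241) = -26550767334 - 215852*√53241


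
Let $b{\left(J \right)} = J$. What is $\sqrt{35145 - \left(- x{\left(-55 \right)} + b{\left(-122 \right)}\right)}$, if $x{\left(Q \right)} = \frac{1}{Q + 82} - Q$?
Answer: $\frac{\sqrt{2861085}}{9} \approx 187.94$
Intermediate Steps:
$x{\left(Q \right)} = \frac{1}{82 + Q} - Q$
$\sqrt{35145 - \left(- x{\left(-55 \right)} + b{\left(-122 \right)}\right)} = \sqrt{35145 + \left(\frac{1 - \left(-55\right)^{2} - -4510}{82 - 55} - -122\right)} = \sqrt{35145 + \left(\frac{1 - 3025 + 4510}{27} + 122\right)} = \sqrt{35145 + \left(\frac{1}{27} \cdot 1486 + 122\right)} = \sqrt{35145 + \left(\frac{1486}{27} + 122\right)} = \sqrt{35145 + \frac{4780}{27}} = \sqrt{\frac{953695}{27}} = \frac{\sqrt{2861085}}{9}$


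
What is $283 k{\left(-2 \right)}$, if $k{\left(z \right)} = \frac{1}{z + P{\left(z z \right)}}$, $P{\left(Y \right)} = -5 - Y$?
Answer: $- \frac{283}{11} \approx -25.727$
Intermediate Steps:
$k{\left(z \right)} = \frac{1}{-5 + z - z^{2}}$ ($k{\left(z \right)} = \frac{1}{z - \left(5 + z z\right)} = \frac{1}{z - \left(5 + z^{2}\right)} = \frac{1}{-5 + z - z^{2}}$)
$283 k{\left(-2 \right)} = 283 \left(- \frac{1}{5 + \left(-2\right)^{2} - -2}\right) = 283 \left(- \frac{1}{5 + 4 + 2}\right) = 283 \left(- \frac{1}{11}\right) = - \frac{283}{11}$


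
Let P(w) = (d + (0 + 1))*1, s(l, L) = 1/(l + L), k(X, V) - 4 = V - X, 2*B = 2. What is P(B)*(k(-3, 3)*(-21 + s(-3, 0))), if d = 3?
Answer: -2560/3 ≈ -853.33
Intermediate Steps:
B = 1 (B = (½)*2 = 1)
k(X, V) = 4 + V - X (k(X, V) = 4 + (V - X) = 4 + V - X)
s(l, L) = 1/(L + l)
P(w) = 4 (P(w) = (3 + (0 + 1))*1 = (3 + 1)*1 = 4*1 = 4)
P(B)*(k(-3, 3)*(-21 + s(-3, 0))) = 4*((4 + 3 - 1*(-3))*(-21 + 1/(0 - 3))) = 4*((4 + 3 + 3)*(-21 + 1/(-3))) = 4*(10*(-21 - ⅓)) = 4*(10*(-64/3)) = 4*(-640/3) = -2560/3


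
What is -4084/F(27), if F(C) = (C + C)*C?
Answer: -2042/729 ≈ -2.8011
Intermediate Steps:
F(C) = 2*C**2 (F(C) = (2*C)*C = 2*C**2)
-4084/F(27) = -4084/(2*27**2) = -4084/(2*729) = -4084/1458 = -4084*1/1458 = -2042/729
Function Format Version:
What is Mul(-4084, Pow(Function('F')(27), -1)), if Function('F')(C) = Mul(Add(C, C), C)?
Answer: Rational(-2042, 729) ≈ -2.8011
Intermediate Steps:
Function('F')(C) = Mul(2, Pow(C, 2)) (Function('F')(C) = Mul(Mul(2, C), C) = Mul(2, Pow(C, 2)))
Mul(-4084, Pow(Function('F')(27), -1)) = Mul(-4084, Pow(Mul(2, Pow(27, 2)), -1)) = Mul(-4084, Pow(Mul(2, 729), -1)) = Mul(-4084, Pow(1458, -1)) = Mul(-4084, Rational(1, 1458)) = Rational(-2042, 729)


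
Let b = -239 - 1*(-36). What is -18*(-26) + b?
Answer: 265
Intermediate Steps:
b = -203 (b = -239 + 36 = -203)
-18*(-26) + b = -18*(-26) - 203 = 468 - 203 = 265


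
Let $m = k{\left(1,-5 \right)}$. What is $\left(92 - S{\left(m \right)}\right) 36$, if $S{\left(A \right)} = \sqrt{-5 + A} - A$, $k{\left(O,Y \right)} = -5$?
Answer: $3132 - 36 i \sqrt{10} \approx 3132.0 - 113.84 i$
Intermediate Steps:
$m = -5$
$\left(92 - S{\left(m \right)}\right) 36 = \left(92 - \left(\sqrt{-5 - 5} - -5\right)\right) 36 = \left(92 - \left(\sqrt{-10} + 5\right)\right) 36 = \left(92 - \left(i \sqrt{10} + 5\right)\right) 36 = \left(92 - \left(5 + i \sqrt{10}\right)\right) 36 = \left(87 - i \sqrt{10}\right) 36 = 3132 - 36 i \sqrt{10}$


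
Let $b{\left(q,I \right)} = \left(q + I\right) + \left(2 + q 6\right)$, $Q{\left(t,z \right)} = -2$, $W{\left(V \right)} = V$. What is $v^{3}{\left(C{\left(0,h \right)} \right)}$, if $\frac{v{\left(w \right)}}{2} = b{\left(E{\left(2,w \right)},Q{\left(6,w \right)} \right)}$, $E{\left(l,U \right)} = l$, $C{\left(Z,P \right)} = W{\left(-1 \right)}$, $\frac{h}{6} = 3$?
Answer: $21952$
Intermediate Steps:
$h = 18$ ($h = 6 \cdot 3 = 18$)
$C{\left(Z,P \right)} = -1$
$b{\left(q,I \right)} = 2 + I + 7 q$ ($b{\left(q,I \right)} = \left(I + q\right) + \left(2 + 6 q\right) = 2 + I + 7 q$)
$v{\left(w \right)} = 28$ ($v{\left(w \right)} = 2 \left(2 - 2 + 7 \cdot 2\right) = 2 \left(2 - 2 + 14\right) = 2 \cdot 14 = 28$)
$v^{3}{\left(C{\left(0,h \right)} \right)} = 28^{3} = 21952$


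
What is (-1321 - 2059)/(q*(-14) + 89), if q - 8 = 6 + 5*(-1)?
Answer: 3380/37 ≈ 91.351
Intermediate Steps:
q = 9 (q = 8 + (6 + 5*(-1)) = 8 + (6 - 5) = 8 + 1 = 9)
(-1321 - 2059)/(q*(-14) + 89) = (-1321 - 2059)/(9*(-14) + 89) = -3380/(-126 + 89) = -3380/(-37) = -3380*(-1/37) = 3380/37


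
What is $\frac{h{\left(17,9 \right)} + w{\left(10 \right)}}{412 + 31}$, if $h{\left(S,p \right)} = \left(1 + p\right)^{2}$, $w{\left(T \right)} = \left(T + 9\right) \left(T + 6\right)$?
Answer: $\frac{404}{443} \approx 0.91196$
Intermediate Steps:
$w{\left(T \right)} = \left(6 + T\right) \left(9 + T\right)$ ($w{\left(T \right)} = \left(9 + T\right) \left(6 + T\right) = \left(6 + T\right) \left(9 + T\right)$)
$\frac{h{\left(17,9 \right)} + w{\left(10 \right)}}{412 + 31} = \frac{\left(1 + 9\right)^{2} + \left(54 + 10^{2} + 15 \cdot 10\right)}{412 + 31} = \frac{10^{2} + \left(54 + 100 + 150\right)}{443} = \left(100 + 304\right) \frac{1}{443} = 404 \cdot \frac{1}{443} = \frac{404}{443}$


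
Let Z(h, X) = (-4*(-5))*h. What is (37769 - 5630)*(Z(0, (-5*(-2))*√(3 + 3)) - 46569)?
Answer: -1496681091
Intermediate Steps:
Z(h, X) = 20*h
(37769 - 5630)*(Z(0, (-5*(-2))*√(3 + 3)) - 46569) = (37769 - 5630)*(20*0 - 46569) = 32139*(0 - 46569) = 32139*(-46569) = -1496681091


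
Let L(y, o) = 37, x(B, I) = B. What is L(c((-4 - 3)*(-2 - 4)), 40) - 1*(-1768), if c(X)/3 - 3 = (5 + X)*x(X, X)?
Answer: 1805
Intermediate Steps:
c(X) = 9 + 3*X*(5 + X) (c(X) = 9 + 3*((5 + X)*X) = 9 + 3*(X*(5 + X)) = 9 + 3*X*(5 + X))
L(c((-4 - 3)*(-2 - 4)), 40) - 1*(-1768) = 37 - 1*(-1768) = 37 + 1768 = 1805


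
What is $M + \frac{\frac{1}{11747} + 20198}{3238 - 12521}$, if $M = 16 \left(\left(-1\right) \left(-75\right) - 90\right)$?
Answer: $- \frac{26408642147}{109047401} \approx -242.18$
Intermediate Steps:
$M = -240$ ($M = 16 \left(75 - 90\right) = 16 \left(-15\right) = -240$)
$M + \frac{\frac{1}{11747} + 20198}{3238 - 12521} = -240 + \frac{\frac{1}{11747} + 20198}{3238 - 12521} = -240 + \frac{\frac{1}{11747} + 20198}{-9283} = -240 + \frac{237265907}{11747} \left(- \frac{1}{9283}\right) = -240 - \frac{237265907}{109047401} = - \frac{26408642147}{109047401}$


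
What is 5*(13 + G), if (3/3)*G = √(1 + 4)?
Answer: 65 + 5*√5 ≈ 76.180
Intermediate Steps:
G = √5 (G = √(1 + 4) = √5 ≈ 2.2361)
5*(13 + G) = 5*(13 + √5) = 65 + 5*√5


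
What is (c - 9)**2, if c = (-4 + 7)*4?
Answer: 9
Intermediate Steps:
c = 12 (c = 3*4 = 12)
(c - 9)**2 = (12 - 9)**2 = 3**2 = 9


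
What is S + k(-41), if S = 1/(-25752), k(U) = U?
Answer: -1055833/25752 ≈ -41.000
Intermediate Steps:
S = -1/25752 ≈ -3.8832e-5
S + k(-41) = -1/25752 - 41 = -1055833/25752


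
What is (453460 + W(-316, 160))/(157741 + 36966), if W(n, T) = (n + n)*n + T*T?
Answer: 678772/194707 ≈ 3.4861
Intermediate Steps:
W(n, T) = T² + 2*n² (W(n, T) = (2*n)*n + T² = 2*n² + T² = T² + 2*n²)
(453460 + W(-316, 160))/(157741 + 36966) = (453460 + (160² + 2*(-316)²))/(157741 + 36966) = (453460 + (25600 + 2*99856))/194707 = (453460 + (25600 + 199712))*(1/194707) = (453460 + 225312)*(1/194707) = 678772*(1/194707) = 678772/194707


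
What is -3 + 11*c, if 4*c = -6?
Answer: -39/2 ≈ -19.500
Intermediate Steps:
c = -3/2 (c = (¼)*(-6) = -3/2 ≈ -1.5000)
-3 + 11*c = -3 + 11*(-3/2) = -3 - 33/2 = -39/2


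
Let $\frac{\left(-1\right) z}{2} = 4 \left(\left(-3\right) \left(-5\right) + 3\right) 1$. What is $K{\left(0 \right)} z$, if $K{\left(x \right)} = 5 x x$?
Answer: $0$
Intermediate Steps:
$K{\left(x \right)} = 5 x^{2}$
$z = -144$ ($z = - 2 \cdot 4 \left(\left(-3\right) \left(-5\right) + 3\right) 1 = - 2 \cdot 4 \left(15 + 3\right) 1 = - 2 \cdot 4 \cdot 18 \cdot 1 = - 2 \cdot 72 \cdot 1 = \left(-2\right) 72 = -144$)
$K{\left(0 \right)} z = 5 \cdot 0^{2} \left(-144\right) = 5 \cdot 0 \left(-144\right) = 0 \left(-144\right) = 0$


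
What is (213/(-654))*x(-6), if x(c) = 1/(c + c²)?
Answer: -71/6540 ≈ -0.010856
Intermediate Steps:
(213/(-654))*x(-6) = (213/(-654))*(1/((-6)*(1 - 6))) = (213*(-1/654))*(-⅙/(-5)) = -(-71)*(-1)/(1308*5) = -71/218*1/30 = -71/6540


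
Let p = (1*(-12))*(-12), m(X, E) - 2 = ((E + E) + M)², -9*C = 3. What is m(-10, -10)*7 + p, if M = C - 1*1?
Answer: 30094/9 ≈ 3343.8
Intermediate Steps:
C = -⅓ (C = -⅑*3 = -⅓ ≈ -0.33333)
M = -4/3 (M = -⅓ - 1*1 = -⅓ - 1 = -4/3 ≈ -1.3333)
m(X, E) = 2 + (-4/3 + 2*E)² (m(X, E) = 2 + ((E + E) - 4/3)² = 2 + (2*E - 4/3)² = 2 + (-4/3 + 2*E)²)
p = 144 (p = -12*(-12) = 144)
m(-10, -10)*7 + p = (2 + 4*(-2 + 3*(-10))²/9)*7 + 144 = (2 + 4*(-2 - 30)²/9)*7 + 144 = (2 + (4/9)*(-32)²)*7 + 144 = (2 + (4/9)*1024)*7 + 144 = (2 + 4096/9)*7 + 144 = (4114/9)*7 + 144 = 28798/9 + 144 = 30094/9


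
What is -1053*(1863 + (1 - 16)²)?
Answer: -2198664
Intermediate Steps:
-1053*(1863 + (1 - 16)²) = -1053*(1863 + (-15)²) = -1053*(1863 + 225) = -1053*2088 = -2198664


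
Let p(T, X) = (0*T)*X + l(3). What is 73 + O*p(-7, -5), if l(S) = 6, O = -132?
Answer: -719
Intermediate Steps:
p(T, X) = 6 (p(T, X) = (0*T)*X + 6 = 0*X + 6 = 0 + 6 = 6)
73 + O*p(-7, -5) = 73 - 132*6 = 73 - 792 = -719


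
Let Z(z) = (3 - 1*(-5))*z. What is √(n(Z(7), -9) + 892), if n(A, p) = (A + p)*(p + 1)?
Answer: 2*√129 ≈ 22.716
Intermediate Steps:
Z(z) = 8*z (Z(z) = (3 + 5)*z = 8*z)
n(A, p) = (1 + p)*(A + p) (n(A, p) = (A + p)*(1 + p) = (1 + p)*(A + p))
√(n(Z(7), -9) + 892) = √((8*7 - 9 + (-9)² + (8*7)*(-9)) + 892) = √((56 - 9 + 81 + 56*(-9)) + 892) = √((56 - 9 + 81 - 504) + 892) = √(-376 + 892) = √516 = 2*√129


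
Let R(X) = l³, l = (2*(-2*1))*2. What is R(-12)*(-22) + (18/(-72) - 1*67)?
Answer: 44787/4 ≈ 11197.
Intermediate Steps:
l = -8 (l = (2*(-2))*2 = -4*2 = -8)
R(X) = -512 (R(X) = (-8)³ = -512)
R(-12)*(-22) + (18/(-72) - 1*67) = -512*(-22) + (18/(-72) - 1*67) = 11264 + (18*(-1/72) - 67) = 11264 + (-¼ - 67) = 11264 - 269/4 = 44787/4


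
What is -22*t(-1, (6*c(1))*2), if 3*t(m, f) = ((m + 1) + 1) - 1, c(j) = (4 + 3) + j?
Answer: 0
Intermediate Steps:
c(j) = 7 + j
t(m, f) = 1/3 + m/3 (t(m, f) = (((m + 1) + 1) - 1)/3 = (((1 + m) + 1) - 1)/3 = ((2 + m) - 1)/3 = (1 + m)/3 = 1/3 + m/3)
-22*t(-1, (6*c(1))*2) = -22*(1/3 + (1/3)*(-1)) = -22*(1/3 - 1/3) = -22*0 = 0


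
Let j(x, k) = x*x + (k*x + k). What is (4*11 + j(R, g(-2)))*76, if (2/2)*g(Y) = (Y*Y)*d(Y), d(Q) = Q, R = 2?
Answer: 1824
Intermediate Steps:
g(Y) = Y³ (g(Y) = (Y*Y)*Y = Y²*Y = Y³)
j(x, k) = k + x² + k*x (j(x, k) = x² + (k + k*x) = k + x² + k*x)
(4*11 + j(R, g(-2)))*76 = (4*11 + ((-2)³ + 2² + (-2)³*2))*76 = (44 + (-8 + 4 - 8*2))*76 = (44 + (-8 + 4 - 16))*76 = (44 - 20)*76 = 24*76 = 1824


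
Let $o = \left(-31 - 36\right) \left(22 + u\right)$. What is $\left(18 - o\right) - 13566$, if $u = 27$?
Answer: $-10265$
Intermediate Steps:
$o = -3283$ ($o = \left(-31 - 36\right) \left(22 + 27\right) = \left(-67\right) 49 = -3283$)
$\left(18 - o\right) - 13566 = \left(18 - -3283\right) - 13566 = \left(18 + 3283\right) - 13566 = 3301 - 13566 = -10265$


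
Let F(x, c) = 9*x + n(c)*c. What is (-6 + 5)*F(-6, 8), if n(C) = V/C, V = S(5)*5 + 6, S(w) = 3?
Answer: 33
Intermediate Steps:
V = 21 (V = 3*5 + 6 = 15 + 6 = 21)
n(C) = 21/C
F(x, c) = 21 + 9*x (F(x, c) = 9*x + (21/c)*c = 9*x + 21 = 21 + 9*x)
(-6 + 5)*F(-6, 8) = (-6 + 5)*(21 + 9*(-6)) = -(21 - 54) = -1*(-33) = 33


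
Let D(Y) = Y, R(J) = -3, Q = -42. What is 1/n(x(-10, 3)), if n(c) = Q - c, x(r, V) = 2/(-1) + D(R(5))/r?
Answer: -10/403 ≈ -0.024814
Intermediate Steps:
x(r, V) = -2 - 3/r (x(r, V) = 2/(-1) - 3/r = 2*(-1) - 3/r = -2 - 3/r)
n(c) = -42 - c
1/n(x(-10, 3)) = 1/(-42 - (-2 - 3/(-10))) = 1/(-42 - (-2 - 3*(-⅒))) = 1/(-42 - (-2 + 3/10)) = 1/(-42 - 1*(-17/10)) = 1/(-42 + 17/10) = 1/(-403/10) = -10/403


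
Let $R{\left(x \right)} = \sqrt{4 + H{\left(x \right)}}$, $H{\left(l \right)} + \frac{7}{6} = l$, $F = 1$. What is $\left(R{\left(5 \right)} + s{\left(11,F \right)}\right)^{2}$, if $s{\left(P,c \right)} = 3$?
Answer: $\frac{101}{6} + \sqrt{282} \approx 33.626$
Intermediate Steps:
$H{\left(l \right)} = - \frac{7}{6} + l$
$R{\left(x \right)} = \sqrt{\frac{17}{6} + x}$ ($R{\left(x \right)} = \sqrt{4 + \left(- \frac{7}{6} + x\right)} = \sqrt{\frac{17}{6} + x}$)
$\left(R{\left(5 \right)} + s{\left(11,F \right)}\right)^{2} = \left(\frac{\sqrt{102 + 36 \cdot 5}}{6} + 3\right)^{2} = \left(\frac{\sqrt{102 + 180}}{6} + 3\right)^{2} = \left(\frac{\sqrt{282}}{6} + 3\right)^{2} = \left(3 + \frac{\sqrt{282}}{6}\right)^{2}$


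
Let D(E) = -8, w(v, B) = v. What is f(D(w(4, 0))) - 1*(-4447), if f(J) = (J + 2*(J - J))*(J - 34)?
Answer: 4783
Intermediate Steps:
f(J) = J*(-34 + J) (f(J) = (J + 2*0)*(-34 + J) = (J + 0)*(-34 + J) = J*(-34 + J))
f(D(w(4, 0))) - 1*(-4447) = -8*(-34 - 8) - 1*(-4447) = -8*(-42) + 4447 = 336 + 4447 = 4783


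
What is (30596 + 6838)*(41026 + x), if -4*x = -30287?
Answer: 3638416347/2 ≈ 1.8192e+9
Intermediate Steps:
x = 30287/4 (x = -¼*(-30287) = 30287/4 ≈ 7571.8)
(30596 + 6838)*(41026 + x) = (30596 + 6838)*(41026 + 30287/4) = 37434*(194391/4) = 3638416347/2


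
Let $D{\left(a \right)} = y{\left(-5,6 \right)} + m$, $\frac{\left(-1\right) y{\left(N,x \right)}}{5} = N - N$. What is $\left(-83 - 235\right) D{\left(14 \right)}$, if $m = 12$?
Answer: $-3816$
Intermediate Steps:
$y{\left(N,x \right)} = 0$ ($y{\left(N,x \right)} = - 5 \left(N - N\right) = \left(-5\right) 0 = 0$)
$D{\left(a \right)} = 12$ ($D{\left(a \right)} = 0 + 12 = 12$)
$\left(-83 - 235\right) D{\left(14 \right)} = \left(-83 - 235\right) 12 = \left(-318\right) 12 = -3816$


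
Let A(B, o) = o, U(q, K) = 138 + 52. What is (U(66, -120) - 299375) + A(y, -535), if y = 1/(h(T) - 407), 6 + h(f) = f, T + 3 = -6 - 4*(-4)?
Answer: -299720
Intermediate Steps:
T = 7 (T = -3 + (-6 - 4*(-4)) = -3 + (-6 - 1*(-16)) = -3 + (-6 + 16) = -3 + 10 = 7)
h(f) = -6 + f
y = -1/406 (y = 1/((-6 + 7) - 407) = 1/(1 - 407) = 1/(-406) = -1/406 ≈ -0.0024631)
U(q, K) = 190
(U(66, -120) - 299375) + A(y, -535) = (190 - 299375) - 535 = -299185 - 535 = -299720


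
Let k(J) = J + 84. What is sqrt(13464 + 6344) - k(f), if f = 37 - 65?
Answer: -56 + 4*sqrt(1238) ≈ 84.741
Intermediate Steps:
f = -28
k(J) = 84 + J
sqrt(13464 + 6344) - k(f) = sqrt(13464 + 6344) - (84 - 28) = sqrt(19808) - 1*56 = 4*sqrt(1238) - 56 = -56 + 4*sqrt(1238)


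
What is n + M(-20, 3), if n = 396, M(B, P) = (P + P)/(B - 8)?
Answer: 5541/14 ≈ 395.79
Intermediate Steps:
M(B, P) = 2*P/(-8 + B) (M(B, P) = (2*P)/(-8 + B) = 2*P/(-8 + B))
n + M(-20, 3) = 396 + 2*3/(-8 - 20) = 396 + 2*3/(-28) = 396 + 2*3*(-1/28) = 396 - 3/14 = 5541/14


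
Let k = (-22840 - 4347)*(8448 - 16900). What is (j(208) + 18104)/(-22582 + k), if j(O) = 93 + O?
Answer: 6135/76587314 ≈ 8.0105e-5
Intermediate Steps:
k = 229784524 (k = -27187*(-8452) = 229784524)
(j(208) + 18104)/(-22582 + k) = ((93 + 208) + 18104)/(-22582 + 229784524) = (301 + 18104)/229761942 = 18405*(1/229761942) = 6135/76587314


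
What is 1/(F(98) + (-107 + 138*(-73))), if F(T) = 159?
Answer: -1/10022 ≈ -9.9781e-5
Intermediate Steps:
1/(F(98) + (-107 + 138*(-73))) = 1/(159 + (-107 + 138*(-73))) = 1/(159 + (-107 - 10074)) = 1/(159 - 10181) = 1/(-10022) = -1/10022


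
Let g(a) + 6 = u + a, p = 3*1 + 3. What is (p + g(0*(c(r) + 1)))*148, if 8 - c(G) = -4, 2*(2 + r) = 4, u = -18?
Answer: -2664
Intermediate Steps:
r = 0 (r = -2 + (½)*4 = -2 + 2 = 0)
p = 6 (p = 3 + 3 = 6)
c(G) = 12 (c(G) = 8 - 1*(-4) = 8 + 4 = 12)
g(a) = -24 + a (g(a) = -6 + (-18 + a) = -24 + a)
(p + g(0*(c(r) + 1)))*148 = (6 + (-24 + 0*(12 + 1)))*148 = (6 + (-24 + 0*13))*148 = (6 + (-24 + 0))*148 = (6 - 24)*148 = -18*148 = -2664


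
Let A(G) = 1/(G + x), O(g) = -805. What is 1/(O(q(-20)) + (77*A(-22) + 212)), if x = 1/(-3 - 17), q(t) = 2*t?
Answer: -63/37579 ≈ -0.0016765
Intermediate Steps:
x = -1/20 (x = 1/(-20) = -1/20 ≈ -0.050000)
A(G) = 1/(-1/20 + G) (A(G) = 1/(G - 1/20) = 1/(-1/20 + G))
1/(O(q(-20)) + (77*A(-22) + 212)) = 1/(-805 + (77*(20/(-1 + 20*(-22))) + 212)) = 1/(-805 + (77*(20/(-1 - 440)) + 212)) = 1/(-805 + (77*(20/(-441)) + 212)) = 1/(-805 + (77*(20*(-1/441)) + 212)) = 1/(-805 + (77*(-20/441) + 212)) = 1/(-805 + (-220/63 + 212)) = 1/(-805 + 13136/63) = 1/(-37579/63) = -63/37579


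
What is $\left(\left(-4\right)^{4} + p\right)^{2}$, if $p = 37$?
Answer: $85849$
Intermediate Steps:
$\left(\left(-4\right)^{4} + p\right)^{2} = \left(\left(-4\right)^{4} + 37\right)^{2} = \left(256 + 37\right)^{2} = 293^{2} = 85849$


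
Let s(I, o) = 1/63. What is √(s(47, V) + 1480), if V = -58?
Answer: √652687/21 ≈ 38.471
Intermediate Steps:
s(I, o) = 1/63
√(s(47, V) + 1480) = √(1/63 + 1480) = √(93241/63) = √652687/21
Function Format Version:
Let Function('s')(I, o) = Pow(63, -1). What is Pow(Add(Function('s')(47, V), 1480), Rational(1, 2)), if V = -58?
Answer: Mul(Rational(1, 21), Pow(652687, Rational(1, 2))) ≈ 38.471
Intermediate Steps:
Function('s')(I, o) = Rational(1, 63)
Pow(Add(Function('s')(47, V), 1480), Rational(1, 2)) = Pow(Add(Rational(1, 63), 1480), Rational(1, 2)) = Pow(Rational(93241, 63), Rational(1, 2)) = Mul(Rational(1, 21), Pow(652687, Rational(1, 2)))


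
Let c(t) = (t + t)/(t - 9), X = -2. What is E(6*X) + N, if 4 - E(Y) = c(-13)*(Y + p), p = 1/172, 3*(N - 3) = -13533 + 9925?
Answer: -6706147/5676 ≈ -1181.5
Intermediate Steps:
N = -3599/3 (N = 3 + (-13533 + 9925)/3 = 3 + (1/3)*(-3608) = 3 - 3608/3 = -3599/3 ≈ -1199.7)
p = 1/172 ≈ 0.0058140
c(t) = 2*t/(-9 + t) (c(t) = (2*t)/(-9 + t) = 2*t/(-9 + t))
E(Y) = 7555/1892 - 13*Y/11 (E(Y) = 4 - 2*(-13)/(-9 - 13)*(Y + 1/172) = 4 - 2*(-13)/(-22)*(1/172 + Y) = 4 - 2*(-13)*(-1/22)*(1/172 + Y) = 4 - 13*(1/172 + Y)/11 = 4 - (13/1892 + 13*Y/11) = 4 + (-13/1892 - 13*Y/11) = 7555/1892 - 13*Y/11)
E(6*X) + N = (7555/1892 - 78*(-2)/11) - 3599/3 = (7555/1892 - 13/11*(-12)) - 3599/3 = (7555/1892 + 156/11) - 3599/3 = 34387/1892 - 3599/3 = -6706147/5676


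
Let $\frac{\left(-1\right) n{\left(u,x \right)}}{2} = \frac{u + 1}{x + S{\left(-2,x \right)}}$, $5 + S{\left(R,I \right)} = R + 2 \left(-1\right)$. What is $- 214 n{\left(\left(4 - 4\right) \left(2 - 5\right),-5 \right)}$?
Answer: $- \frac{214}{7} \approx -30.571$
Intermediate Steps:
$S{\left(R,I \right)} = -7 + R$ ($S{\left(R,I \right)} = -5 + \left(R + 2 \left(-1\right)\right) = -5 + \left(R - 2\right) = -5 + \left(-2 + R\right) = -7 + R$)
$n{\left(u,x \right)} = - \frac{2 \left(1 + u\right)}{-9 + x}$ ($n{\left(u,x \right)} = - 2 \frac{u + 1}{x - 9} = - 2 \frac{1 + u}{x - 9} = - 2 \frac{1 + u}{-9 + x} = - \frac{2 \left(1 + u\right)}{-9 + x}$)
$- 214 n{\left(\left(4 - 4\right) \left(2 - 5\right),-5 \right)} = - 214 \frac{2 \left(-1 - \left(4 - 4\right) \left(2 - 5\right)\right)}{-9 - 5} = - 214 \frac{2 \left(-1 - 0 \left(-3\right)\right)}{-14} = - 214 \cdot 2 \left(- \frac{1}{14}\right) \left(-1 - 0\right) = - 214 \cdot 2 \left(- \frac{1}{14}\right) \left(-1 + 0\right) = - 214 \cdot 2 \left(- \frac{1}{14}\right) \left(-1\right) = \left(-214\right) \frac{1}{7} = - \frac{214}{7}$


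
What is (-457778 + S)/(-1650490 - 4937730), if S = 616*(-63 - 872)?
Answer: 516869/3294110 ≈ 0.15691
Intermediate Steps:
S = -575960 (S = 616*(-935) = -575960)
(-457778 + S)/(-1650490 - 4937730) = (-457778 - 575960)/(-1650490 - 4937730) = -1033738/(-6588220) = -1033738*(-1/6588220) = 516869/3294110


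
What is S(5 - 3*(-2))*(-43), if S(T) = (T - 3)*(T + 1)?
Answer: -4128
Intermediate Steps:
S(T) = (1 + T)*(-3 + T) (S(T) = (-3 + T)*(1 + T) = (1 + T)*(-3 + T))
S(5 - 3*(-2))*(-43) = (-3 + (5 - 3*(-2))² - 2*(5 - 3*(-2)))*(-43) = (-3 + (5 + 6)² - 2*(5 + 6))*(-43) = (-3 + 11² - 2*11)*(-43) = (-3 + 121 - 22)*(-43) = 96*(-43) = -4128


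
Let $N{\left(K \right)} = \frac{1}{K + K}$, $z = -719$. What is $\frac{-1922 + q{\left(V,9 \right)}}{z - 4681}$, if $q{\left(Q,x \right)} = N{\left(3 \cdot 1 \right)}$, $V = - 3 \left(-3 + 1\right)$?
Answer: $\frac{11531}{32400} \approx 0.3559$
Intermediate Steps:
$V = 6$ ($V = \left(-3\right) \left(-2\right) = 6$)
$N{\left(K \right)} = \frac{1}{2 K}$
$q{\left(Q,x \right)} = \frac{1}{6}$ ($q{\left(Q,x \right)} = \frac{1}{2 \cdot 3 \cdot 1} = \frac{1}{2 \cdot 3} = \frac{1}{2} \cdot \frac{1}{3} = \frac{1}{6}$)
$\frac{-1922 + q{\left(V,9 \right)}}{z - 4681} = \frac{-1922 + \frac{1}{6}}{-719 - 4681} = - \frac{11531}{6 \left(-5400\right)} = \left(- \frac{11531}{6}\right) \left(- \frac{1}{5400}\right) = \frac{11531}{32400}$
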